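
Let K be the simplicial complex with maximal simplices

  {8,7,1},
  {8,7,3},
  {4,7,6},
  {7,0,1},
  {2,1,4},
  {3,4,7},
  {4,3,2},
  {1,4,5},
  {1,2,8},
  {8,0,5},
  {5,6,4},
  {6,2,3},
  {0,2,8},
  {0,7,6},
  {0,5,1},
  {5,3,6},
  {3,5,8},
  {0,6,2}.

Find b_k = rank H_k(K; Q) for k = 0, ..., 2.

Fix the vertex order 0 < 1 < 2 < 3 < 4 < 5 < 6 < 7 < 8 and write every simplex with vertices in increasing order. Then dim K = 2 and the simplices of K are:

  0-simplices (9): [0], [1], [2], [3], [4], [5], [6], [7], [8]
  1-simplices (27): (27 of them)
  2-simplices (18): [0,1,5], [0,1,7], [0,2,6], [0,2,8], [0,5,8], [0,6,7], [1,2,4], [1,2,8], [1,4,5], [1,7,8], [2,3,4], [2,3,6], [3,4,7], [3,5,6], [3,5,8], [3,7,8], [4,5,6], [4,6,7]

Hence C_0 ≅ Z^9, C_1 ≅ Z^27, C_2 ≅ Z^18.

∂_1: C_1 → C_0 is given by ∂[p,q] = [q] − [p].
This gives a 9×27 integer matrix of rank 8; reducing to Smith normal form yields diagonal entries (1,1,1,1,1,1,1,1).

The boundary map ∂_2: C_2 → C_1 acts by ∂[p,q,r] = [q,r] − [p,r] + [p,q]. For instance
  ∂[2,3,4] = [3,4] − [2,4] + [2,3],
  ∂[2,3,6] = [3,6] − [2,6] + [2,3].
The 27×18 boundary matrix has rank 18 and Smith normal form diag(1,1,1,1,1,1,1,1,1,1,1,1,1,1,1,1,1,2).

Now H_k = ker ∂_k / im ∂_{k+1}, so:

  H_0: rank C_0 − rank ∂_1 = 9 − 8 = 1, and the invariant factors of ∂_1 are all 1, so H_0 = Z.
  H_1: rank ker ∂_1 − rank ∂_2 = (27 − 8) − 18 = 1, and ∂_2 has invariant factor 2 > 1, so H_1 = Z × Z/2.
  H_2: rank ker ∂_2 − rank ∂_3 = (18 − 18) − 0 = 0, and there is no ∂_3, so H_2 = 0.

(K is a triangulation of the Klein bottle.)

Hence the Betti numbers are b_0 = 1, b_1 = 1, b_2 = 0.

b_0 = 1, b_1 = 1, b_2 = 0.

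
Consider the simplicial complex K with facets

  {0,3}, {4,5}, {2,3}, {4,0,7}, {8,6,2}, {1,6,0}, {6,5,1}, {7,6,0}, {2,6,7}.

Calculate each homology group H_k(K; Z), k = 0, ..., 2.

H_0 ≅ Z,  H_1 ≅ Z^2,  H_2 = 0.

Fix the vertex order 0 < 1 < 2 < 3 < 4 < 5 < 6 < 7 < 8 and write every simplex with vertices in increasing order. Then dim K = 2 and the simplices of K are:

  0-simplices (9): [0], [1], [2], [3], [4], [5], [6], [7], [8]
  1-simplices (16): [0,1], [0,3], [0,4], [0,6], [0,7], [1,5], [1,6], [2,3], [2,6], [2,7], [2,8], [4,5], [4,7], [5,6], [6,7], [6,8]
  2-simplices (6): [0,1,6], [0,4,7], [0,6,7], [1,5,6], [2,6,7], [2,6,8]

Hence C_0 ≅ Z^9, C_1 ≅ Z^16, C_2 ≅ Z^6.

∂_1: C_1 → C_0 maps an edge to its endpoints' difference, ∂[p,q] = q − p.
This gives a 9×16 integer matrix of rank 8; reducing to Smith normal form yields diagonal entries (1,1,1,1,1,1,1,1).

Boundary ∂_2: C_2 → C_1 sends each 2-simplex [p,q,r] to [q,r] − [p,r] + [p,q]. For instance
  ∂[2,6,8] = [6,8] − [2,8] + [2,6],
  ∂[0,4,7] = [4,7] − [0,7] + [0,4].
The 16×6 boundary matrix has rank 6 and Smith normal form diag(1,1,1,1,1,1).

Computing H_k = (kernel of ∂_k) / (image of ∂_{k+1}):

  H_0: rank C_0 − rank ∂_1 = 9 − 8 = 1, and the invariant factors of ∂_1 are all 1, so H_0 = Z.
  H_1: rank ker ∂_1 − rank ∂_2 = (16 − 8) − 6 = 2, and the invariant factors of ∂_2 are all 1, so H_1 = Z^2.
  H_2: rank ker ∂_2 − rank ∂_3 = (6 − 6) − 0 = 0, and there is no ∂_3, so H_2 = 0.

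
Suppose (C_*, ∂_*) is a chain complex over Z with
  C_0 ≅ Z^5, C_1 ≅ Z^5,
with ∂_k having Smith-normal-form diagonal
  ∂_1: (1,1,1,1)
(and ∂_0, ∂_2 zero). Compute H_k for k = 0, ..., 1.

H_0 = Z,  H_1 = Z.

H_0: b_0 = 5 − 0 − 4 = 1; torsion from ∂_1 factors > 1: none. So H_0 = Z.
H_1: b_1 = 5 − 4 − 0 = 1; torsion from ∂_2 factors > 1: none. So H_1 = Z.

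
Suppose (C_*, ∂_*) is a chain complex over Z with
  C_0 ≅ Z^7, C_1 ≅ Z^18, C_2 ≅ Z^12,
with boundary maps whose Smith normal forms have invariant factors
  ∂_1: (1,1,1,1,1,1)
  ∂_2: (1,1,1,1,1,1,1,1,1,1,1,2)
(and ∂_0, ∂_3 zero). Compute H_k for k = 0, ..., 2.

H_0 ≅ Z,  H_1 ≅ Z/2,  H_2 = 0.

H_0: b_0 = 7 − 0 − 6 = 1; torsion from ∂_1 factors > 1: none. So H_0 ≅ Z.
H_1: b_1 = 18 − 6 − 12 = 0; torsion from ∂_2 factors > 1: [2]. So H_1 ≅ Z/2.
H_2: b_2 = 12 − 12 − 0 = 0; torsion from ∂_3 factors > 1: none. So H_2 ≅ 0.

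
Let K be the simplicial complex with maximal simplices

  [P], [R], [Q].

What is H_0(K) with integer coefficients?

Order the vertices as P < Q < R. Listing each simplex with vertices in this order, K has dimension 0 with simplices:

  0-simplices (3): P, Q, R

Hence C_0 ≅ Z^3.

Computing H_k = (kernel of ∂_k) / (image of ∂_{k+1}):

  H_0: rank C_0 − rank ∂_1 = 3 − 0 = 3, and there is no ∂_1, so H_0 ≅ Z^3.

H_0 = Z^3.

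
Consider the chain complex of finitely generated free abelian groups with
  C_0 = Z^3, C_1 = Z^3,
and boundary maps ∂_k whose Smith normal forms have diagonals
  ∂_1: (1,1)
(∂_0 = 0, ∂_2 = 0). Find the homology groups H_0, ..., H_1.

H_0 = Z,  H_1 = Z.

H_0: b_0 = 3 − 0 − 2 = 1; torsion from ∂_1 factors > 1: none. So H_0 = Z.
H_1: b_1 = 3 − 2 − 0 = 1; torsion from ∂_2 factors > 1: none. So H_1 = Z.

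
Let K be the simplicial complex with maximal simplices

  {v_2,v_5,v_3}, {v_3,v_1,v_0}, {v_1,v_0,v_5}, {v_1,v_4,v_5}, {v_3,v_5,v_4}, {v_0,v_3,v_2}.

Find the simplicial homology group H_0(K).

Take the total order v_0 < v_1 < v_2 < v_3 < v_4 < v_5 on the vertex set. Then K (dimension 2) consists of the simplices:

  0-simplices (6): [v_0], [v_1], [v_2], [v_3], [v_4], [v_5]
  1-simplices (12): [v_0,v_1], [v_0,v_2], [v_0,v_3], [v_0,v_5], [v_1,v_3], [v_1,v_4], [v_1,v_5], [v_2,v_3], [v_2,v_5], [v_3,v_4], [v_3,v_5], [v_4,v_5]
  2-simplices (6): [v_0,v_1,v_3], [v_0,v_1,v_5], [v_0,v_2,v_3], [v_1,v_4,v_5], [v_2,v_3,v_5], [v_3,v_4,v_5]

Hence C_0 ≅ Z^6, C_1 ≅ Z^12, C_2 ≅ Z^6.

The boundary map ∂_1: C_1 → C_0 sends each edge [p,q] (with p < q) to q − p. For instance
  ∂[v_0,v_2] = [v_2] − [v_0].
This gives a 6×12 integer matrix of rank 5; reducing to Smith normal form yields diagonal entries (1,1,1,1,1).

The boundary map ∂_2: C_2 → C_1 maps a triangle to the signed sum of its edges. For instance
  ∂[v_0,v_2,v_3] = [v_2,v_3] − [v_0,v_3] + [v_0,v_2],
  ∂[v_0,v_1,v_3] = [v_1,v_3] − [v_0,v_3] + [v_0,v_1].
The 12×6 boundary matrix has rank 6 and Smith normal form diag(1,1,1,1,1,1).

Reading off H_k = ker ∂_k / im ∂_{k+1}:

  H_0: rank C_0 − rank ∂_1 = 6 − 5 = 1, and the invariant factors of ∂_1 are all 1, so H_0 ≅ Z.

(K is a triangulation of the cylinder S^1 x I.)

H_0 = Z.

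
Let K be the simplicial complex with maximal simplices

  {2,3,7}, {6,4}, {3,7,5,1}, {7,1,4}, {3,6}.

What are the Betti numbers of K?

b_0 = 1, b_1 = 1, b_2 = 0, b_3 = 0.

We work with the vertex ordering 1 < 2 < 3 < 4 < 5 < 6 < 7. The simplices of K, each written with vertices in increasing order, are:

  0-simplices (7): [1], [2], [3], [4], [5], [6], [7]
  1-simplices (12): [1,3], [1,4], [1,5], [1,7], [2,3], [2,7], [3,5], [3,6], [3,7], [4,6], [4,7], [5,7]
  2-simplices (6): [1,3,5], [1,3,7], [1,4,7], [1,5,7], [2,3,7], [3,5,7]
  3-simplices (1): [1,3,5,7]

Hence C_0 ≅ Z^7, C_1 ≅ Z^12, C_2 ≅ Z^6, C_3 ≅ Z^1.

Boundary ∂_1: C_1 → C_0 is given by ∂[p,q] = [q] − [p]. For instance
  ∂[1,3] = [3] − [1].
The resulting 7×12 matrix has rank 6, and its Smith normal form has invariant factors (1,1,1,1,1,1).

∂_2: C_2 → C_1 acts by ∂[p,q,r] = [q,r] − [p,r] + [p,q]. For instance
  ∂[1,4,7] = [4,7] − [1,7] + [1,4],
  ∂[1,5,7] = [5,7] − [1,7] + [1,5].
As a 12×6 matrix over Z this has rank 5, with invariant factors (1,1,1,1,1).

∂_3: C_3 → C_2 sends each 3-simplex σ to the alternating sum Σ_i (−1)^i (σ with its i-th vertex removed). For instance
  ∂[1,3,5,7] = [3,5,7] − [1,5,7] + [1,3,7] − [1,3,5].
As a 6×1 matrix over Z this has rank 1, with invariant factors (1).

Now H_k = ker ∂_k / im ∂_{k+1}, so:

  H_0: rank C_0 − rank ∂_1 = 7 − 6 = 1, and the invariant factors of ∂_1 are all 1, so H_0 ≅ Z.
  H_1: rank ker ∂_1 − rank ∂_2 = (12 − 6) − 5 = 1, and the invariant factors of ∂_2 are all 1, so H_1 ≅ Z.
  H_2: rank ker ∂_2 − rank ∂_3 = (6 − 5) − 1 = 0, and the invariant factors of ∂_3 are all 1, so H_2 ≅ 0.
  H_3: rank ker ∂_3 − rank ∂_4 = (1 − 1) − 0 = 0, and there is no ∂_4, so H_3 ≅ 0.

Hence the Betti numbers are b_0 = 1, b_1 = 1, b_2 = 0, b_3 = 0.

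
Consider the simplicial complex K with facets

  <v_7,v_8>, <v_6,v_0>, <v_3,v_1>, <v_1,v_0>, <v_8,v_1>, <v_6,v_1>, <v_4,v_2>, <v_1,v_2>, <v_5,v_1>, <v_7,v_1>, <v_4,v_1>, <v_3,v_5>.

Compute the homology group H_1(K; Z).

H_1 = Z^4.

K has 9 vertices, 12 edges.
rank ∂_1 = 8, rank ∂_2 = 0 ⇒ b_1 = 12 − 8 − 0 = 4. So H_1 ≅ Z^4.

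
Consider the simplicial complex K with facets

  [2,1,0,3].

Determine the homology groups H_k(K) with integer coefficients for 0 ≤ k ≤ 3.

H_0 ≅ Z,  H_1 = 0,  H_2 = 0,  H_3 = 0.

Take the total order 0 < 1 < 2 < 3 on the vertex set. Then K (dimension 3) consists of the simplices:

  0-simplices (4): [0], [1], [2], [3]
  1-simplices (6): [0,1], [0,2], [0,3], [1,2], [1,3], [2,3]
  2-simplices (4): [0,1,2], [0,1,3], [0,2,3], [1,2,3]
  3-simplices (1): [0,1,2,3]

so the chain groups are C_0 ≅ Z^4, C_1 ≅ Z^6, C_2 ≅ Z^4, C_3 ≅ Z^1.

Boundary ∂_1: C_1 → C_0 maps an edge to its endpoints' difference, ∂[p,q] = q − p. For instance
  ∂[1,2] = [2] − [1].
The 4×6 boundary matrix has rank 3 and Smith normal form diag(1,1,1).

Boundary ∂_2: C_2 → C_1 maps a triangle to the signed sum of its edges. For instance
  ∂[0,1,3] = [1,3] − [0,3] + [0,1],
  ∂[0,1,2] = [1,2] − [0,2] + [0,1].
As a 6×4 matrix over Z this has rank 3, with invariant factors (1,1,1).

∂_3: C_3 → C_2 sends each 3-simplex σ to the alternating sum Σ_i (−1)^i (σ with its i-th vertex removed). For instance
  ∂[0,1,2,3] = [1,2,3] − [0,2,3] + [0,1,3] − [0,1,2].
This gives a 4×1 integer matrix of rank 1; reducing to Smith normal form yields diagonal entries (1).

Computing H_k = (kernel of ∂_k) / (image of ∂_{k+1}):

  H_0: rank C_0 − rank ∂_1 = 4 − 3 = 1, and the invariant factors of ∂_1 are all 1, so H_0 = Z.
  H_1: rank ker ∂_1 − rank ∂_2 = (6 − 3) − 3 = 0, and the invariant factors of ∂_2 are all 1, so H_1 = 0.
  H_2: rank ker ∂_2 − rank ∂_3 = (4 − 3) − 1 = 0, and the invariant factors of ∂_3 are all 1, so H_2 = 0.
  H_3: rank ker ∂_3 − rank ∂_4 = (1 − 1) − 0 = 0, and there is no ∂_4, so H_3 = 0.

As a check, the Euler characteristic is 4 − 6 + 4 − 1 = 1, which agrees with 1 − 0 + 0 − 0 = 1.
(K is a triangulation of the 3-simplex.)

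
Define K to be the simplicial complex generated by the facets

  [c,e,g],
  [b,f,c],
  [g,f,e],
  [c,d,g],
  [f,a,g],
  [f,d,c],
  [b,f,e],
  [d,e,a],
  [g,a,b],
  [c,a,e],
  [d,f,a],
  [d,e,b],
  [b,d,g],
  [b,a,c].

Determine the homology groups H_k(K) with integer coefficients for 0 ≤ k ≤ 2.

H_0 = Z,  H_1 = Z^2,  H_2 = Z.

We work with the vertex ordering a < b < c < d < e < f < g. The simplices of K, each written with vertices in increasing order, are:

  0-simplices (7): a, b, c, d, e, f, g
  1-simplices (21): ab, ac, ad, ae, af, ag, bc, bd, be, bf, bg, cd, ce, cf, cg, de, df, dg, ef, eg, fg
  2-simplices (14): abc, abg, ace, ade, adf, afg, bcf, bde, bdg, bef, cdf, cdg, ceg, efg

Hence C_0 ≅ Z^7, C_1 ≅ Z^21, C_2 ≅ Z^14.

∂_1: C_1 → C_0 sends each edge [p,q] (with p < q) to q − p. For instance
  ∂eg = g − e.
This gives a 7×21 integer matrix of rank 6; reducing to Smith normal form yields diagonal entries (1,1,1,1,1,1).

The boundary map ∂_2: C_2 → C_1 maps a triangle to the signed sum of its edges. For instance
  ∂cdg = dg − cg + cd,
  ∂ceg = eg − cg + ce.
As a 21×14 matrix over Z this has rank 13, with invariant factors (1,1,1,1,1,1,1,1,1,1,1,1,1).

From H_k ≅ ker(∂_k) / im(∂_{k+1}) we obtain:

  H_0: rank C_0 − rank ∂_1 = 7 − 6 = 1, and the invariant factors of ∂_1 are all 1, so H_0 ≅ Z.
  H_1: rank ker ∂_1 − rank ∂_2 = (21 − 6) − 13 = 2, and the invariant factors of ∂_2 are all 1, so H_1 ≅ Z^2.
  H_2: rank ker ∂_2 − rank ∂_3 = (14 − 13) − 0 = 1, and there is no ∂_3, so H_2 ≅ Z.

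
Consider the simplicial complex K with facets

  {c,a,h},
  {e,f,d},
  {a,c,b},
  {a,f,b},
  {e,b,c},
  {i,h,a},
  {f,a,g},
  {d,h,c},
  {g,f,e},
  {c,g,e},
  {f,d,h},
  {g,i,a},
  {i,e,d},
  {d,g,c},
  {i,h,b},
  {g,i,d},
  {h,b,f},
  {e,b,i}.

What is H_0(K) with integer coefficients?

H_0 = Z.

Order the vertices as a < b < c < d < e < f < g < h < i. Listing each simplex with vertices in this order, K has dimension 2 with simplices:

  0-simplices (9): a, b, c, d, e, f, g, h, i
  1-simplices (27): ab, ac, af, ag, ah, ai, bc, be, bf, bh, bi, cd, ce, cg, ch, de, df, dg, dh, di, ef, eg, ei, fg, fh, gi, hi
  2-simplices (18): abc, abf, ach, afg, agi, ahi, bce, bei, bfh, bhi, cdg, cdh, ceg, def, dei, dfh, dgi, efg

giving chain groups C_0 ≅ Z^9, C_1 ≅ Z^27, C_2 ≅ Z^18.

Boundary ∂_1: C_1 → C_0 is given by ∂[p,q] = [q] − [p]. For instance
  ∂ai = i − a.
As a 9×27 matrix over Z this has rank 8, with invariant factors (1,1,1,1,1,1,1,1).

Boundary ∂_2: C_2 → C_1 acts by ∂[p,q,r] = [q,r] − [p,r] + [p,q]. For instance
  ∂dei = ei − di + de,
  ∂def = ef − df + de.
As a 27×18 matrix over Z this has rank 18, with invariant factors (1,1,1,1,1,1,1,1,1,1,1,1,1,1,1,1,1,2).

Now H_k = ker ∂_k / im ∂_{k+1}, so:

  H_0: rank C_0 − rank ∂_1 = 9 − 8 = 1, and the invariant factors of ∂_1 are all 1, so H_0 ≅ Z.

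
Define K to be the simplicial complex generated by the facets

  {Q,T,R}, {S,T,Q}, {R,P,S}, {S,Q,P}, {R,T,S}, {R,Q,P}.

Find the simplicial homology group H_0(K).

Fix the vertex order P < Q < R < S < T and write every simplex with vertices in increasing order. Then dim K = 2 and the simplices of K are:

  0-simplices (5): P, Q, R, S, T
  1-simplices (9): PQ, PR, PS, QR, QS, QT, RS, RT, ST
  2-simplices (6): PQR, PQS, PRS, QRT, QST, RST

Hence C_0 ≅ Z^5, C_1 ≅ Z^9, C_2 ≅ Z^6.

The boundary map ∂_1: C_1 → C_0 sends each edge [p,q] (with p < q) to q − p.
The 5×9 boundary matrix has rank 4 and Smith normal form diag(1,1,1,1).

The boundary map ∂_2: C_2 → C_1 sends each 2-simplex [p,q,r] to [q,r] − [p,r] + [p,q]. For instance
  ∂QST = ST − QT + QS,
  ∂PQR = QR − PR + PQ.
The resulting 9×6 matrix has rank 5, and its Smith normal form has invariant factors (1,1,1,1,1).

Now H_k = ker ∂_k / im ∂_{k+1}, so:

  H_0: rank C_0 − rank ∂_1 = 5 − 4 = 1, and the invariant factors of ∂_1 are all 1, so H_0 = Z.

H_0 ≅ Z.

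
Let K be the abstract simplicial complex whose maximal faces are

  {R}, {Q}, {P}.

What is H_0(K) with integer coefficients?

H_0 ≅ Z^3.

Fix the vertex order P < Q < R and write every simplex with vertices in increasing order. Then dim K = 0 and the simplices of K are:

  0-simplices (3): P, Q, R

so the chain groups are C_0 ≅ Z^3.

Computing H_k = (kernel of ∂_k) / (image of ∂_{k+1}):

  H_0: rank C_0 − rank ∂_1 = 3 − 0 = 3, and there is no ∂_1, so H_0 = Z^3.

(K is a triangulation of a set of 3 points.)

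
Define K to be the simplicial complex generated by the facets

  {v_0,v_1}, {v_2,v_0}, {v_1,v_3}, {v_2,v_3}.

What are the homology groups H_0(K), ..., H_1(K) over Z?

H_0 = Z,  H_1 = Z.

K has 4 vertices, 4 edges.
rank ∂_0 = 0, rank ∂_1 = 3 ⇒ b_0 = 4 − 0 − 3 = 1; all invariant factors of ∂_1 are 1 so no torsion. So H_0 ≅ Z.
rank ∂_1 = 3, rank ∂_2 = 0 ⇒ b_1 = 4 − 3 − 0 = 1. So H_1 ≅ Z.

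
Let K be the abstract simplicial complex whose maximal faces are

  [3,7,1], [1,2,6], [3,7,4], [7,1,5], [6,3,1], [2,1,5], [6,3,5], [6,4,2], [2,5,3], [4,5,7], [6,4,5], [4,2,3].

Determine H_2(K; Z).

Order the vertices as 1 < 2 < 3 < 4 < 5 < 6 < 7. Listing each simplex with vertices in this order, K has dimension 2 with simplices:

  0-simplices (7): [1], [2], [3], [4], [5], [6], [7]
  1-simplices (18): [1,2], [1,3], [1,5], [1,6], [1,7], [2,3], [2,4], [2,5], [2,6], [3,4], [3,5], [3,6], [3,7], [4,5], [4,6], [4,7], [5,6], [5,7]
  2-simplices (12): [1,2,5], [1,2,6], [1,3,6], [1,3,7], [1,5,7], [2,3,4], [2,3,5], [2,4,6], [3,4,7], [3,5,6], [4,5,6], [4,5,7]

Hence C_0 ≅ Z^7, C_1 ≅ Z^18, C_2 ≅ Z^12.

∂_1: C_1 → C_0 maps an edge to its endpoints' difference, ∂[p,q] = q − p.
As a 7×18 matrix over Z this has rank 6, with invariant factors (1,1,1,1,1,1).

∂_2: C_2 → C_1 acts by ∂[p,q,r] = [q,r] − [p,r] + [p,q]. For instance
  ∂[1,3,6] = [3,6] − [1,6] + [1,3],
  ∂[2,4,6] = [4,6] − [2,6] + [2,4].
The 18×12 boundary matrix has rank 12 and Smith normal form diag(1,1,1,1,1,1,1,1,1,1,1,2).

Reading off H_k = ker ∂_k / im ∂_{k+1}:

  H_2: rank ker ∂_2 − rank ∂_3 = (12 − 12) − 0 = 0, and there is no ∂_3, so H_2 ≅ 0.

(K is a triangulation of the real projective plane RP^2.)

H_2 = 0.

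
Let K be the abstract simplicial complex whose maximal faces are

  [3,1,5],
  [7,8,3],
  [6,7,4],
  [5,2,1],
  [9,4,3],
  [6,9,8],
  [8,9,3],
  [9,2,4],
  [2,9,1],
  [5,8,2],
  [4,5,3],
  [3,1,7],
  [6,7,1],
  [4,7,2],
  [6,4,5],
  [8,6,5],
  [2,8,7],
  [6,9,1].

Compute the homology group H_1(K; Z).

H_1 = Z^2.

Fix the vertex order 1 < 2 < 3 < 4 < 5 < 6 < 7 < 8 < 9 and write every simplex with vertices in increasing order. Then dim K = 2 and the simplices of K are:

  0-simplices (9): [1], [2], [3], [4], [5], [6], [7], [8], [9]
  1-simplices (27): (27 of them)
  2-simplices (18): [1,2,5], [1,2,9], [1,3,5], [1,3,7], [1,6,7], [1,6,9], [2,4,7], [2,4,9], [2,5,8], [2,7,8], [3,4,5], [3,4,9], [3,7,8], [3,8,9], [4,5,6], [4,6,7], [5,6,8], [6,8,9]

so the chain groups are C_0 ≅ Z^9, C_1 ≅ Z^27, C_2 ≅ Z^18.

∂_1: C_1 → C_0 sends each edge [p,q] (with p < q) to q − p. For instance
  ∂[3,8] = [8] − [3].
As a 9×27 matrix over Z this has rank 8, with invariant factors (1,1,1,1,1,1,1,1).

The boundary map ∂_2: C_2 → C_1 acts by ∂[p,q,r] = [q,r] − [p,r] + [p,q]. For instance
  ∂[1,3,7] = [3,7] − [1,7] + [1,3],
  ∂[3,8,9] = [8,9] − [3,9] + [3,8].
The resulting 27×18 matrix has rank 17, and its Smith normal form has invariant factors (1,1,1,1,1,1,1,1,1,1,1,1,1,1,1,1,1).

From H_k ≅ ker(∂_k) / im(∂_{k+1}) we obtain:

  H_1: rank ker ∂_1 − rank ∂_2 = (27 − 8) − 17 = 2, and the invariant factors of ∂_2 are all 1, so H_1 ≅ Z^2.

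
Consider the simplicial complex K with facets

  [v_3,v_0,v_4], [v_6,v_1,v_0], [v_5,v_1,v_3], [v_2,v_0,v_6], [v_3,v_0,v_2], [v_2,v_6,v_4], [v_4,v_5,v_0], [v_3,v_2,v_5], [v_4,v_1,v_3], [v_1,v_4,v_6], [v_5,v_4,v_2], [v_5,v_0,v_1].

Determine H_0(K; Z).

H_0 ≅ Z.

K has 7 vertices, 18 edges, 12 triangles.
rank ∂_0 = 0, rank ∂_1 = 6 ⇒ b_0 = 7 − 0 − 6 = 1; all invariant factors of ∂_1 are 1 so no torsion. So H_0 ≅ Z.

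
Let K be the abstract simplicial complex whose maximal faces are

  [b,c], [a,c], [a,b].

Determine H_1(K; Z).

H_1 = Z.

We work with the vertex ordering a < b < c. The simplices of K, each written with vertices in increasing order, are:

  0-simplices (3): a, b, c
  1-simplices (3): ab, ac, bc

so the chain groups are C_0 ≅ Z^3, C_1 ≅ Z^3.

The boundary map ∂_1: C_1 → C_0 is given by ∂[p,q] = [q] − [p]. For instance
  ∂ab = b − a.
This gives a 3×3 integer matrix of rank 2; reducing to Smith normal form yields diagonal entries (1,1).

From H_k ≅ ker(∂_k) / im(∂_{k+1}) we obtain:

  H_1: rank ker ∂_1 − rank ∂_2 = (3 − 2) − 0 = 1, and there is no ∂_2, so H_1 ≅ Z.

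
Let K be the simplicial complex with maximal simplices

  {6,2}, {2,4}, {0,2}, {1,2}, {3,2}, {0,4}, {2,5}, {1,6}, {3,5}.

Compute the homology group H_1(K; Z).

H_1 = Z^3.

Take the total order 0 < 1 < 2 < 3 < 4 < 5 < 6 on the vertex set. Then K (dimension 1) consists of the simplices:

  0-simplices (7): [0], [1], [2], [3], [4], [5], [6]
  1-simplices (9): [0,2], [0,4], [1,2], [1,6], [2,3], [2,4], [2,5], [2,6], [3,5]

so the chain groups are C_0 ≅ Z^7, C_1 ≅ Z^9.

The boundary map ∂_1: C_1 → C_0 maps an edge to its endpoints' difference, ∂[p,q] = q − p.
As a 7×9 matrix over Z this has rank 6, with invariant factors (1,1,1,1,1,1).

From H_k ≅ ker(∂_k) / im(∂_{k+1}) we obtain:

  H_1: rank ker ∂_1 − rank ∂_2 = (9 − 6) − 0 = 3, and there is no ∂_2, so H_1 = Z^3.

(K is a triangulation of a wedge of 3 circles.)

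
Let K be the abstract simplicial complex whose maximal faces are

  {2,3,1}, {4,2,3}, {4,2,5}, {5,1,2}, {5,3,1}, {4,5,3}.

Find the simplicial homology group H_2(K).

Order the vertices as 1 < 2 < 3 < 4 < 5. Listing each simplex with vertices in this order, K has dimension 2 with simplices:

  0-simplices (5): [1], [2], [3], [4], [5]
  1-simplices (9): [1,2], [1,3], [1,5], [2,3], [2,4], [2,5], [3,4], [3,5], [4,5]
  2-simplices (6): [1,2,3], [1,2,5], [1,3,5], [2,3,4], [2,4,5], [3,4,5]

giving chain groups C_0 ≅ Z^5, C_1 ≅ Z^9, C_2 ≅ Z^6.

Boundary ∂_1: C_1 → C_0 maps an edge to its endpoints' difference, ∂[p,q] = q − p. For instance
  ∂[3,4] = [4] − [3].
As a 5×9 matrix over Z this has rank 4, with invariant factors (1,1,1,1).

Boundary ∂_2: C_2 → C_1 sends each 2-simplex [p,q,r] to [q,r] − [p,r] + [p,q]. For instance
  ∂[1,3,5] = [3,5] − [1,5] + [1,3],
  ∂[1,2,5] = [2,5] − [1,5] + [1,2].
As a 9×6 matrix over Z this has rank 5, with invariant factors (1,1,1,1,1).

Reading off H_k = ker ∂_k / im ∂_{k+1}:

  H_2: rank ker ∂_2 − rank ∂_3 = (6 − 5) − 0 = 1, and there is no ∂_3, so H_2 = Z.

H_2 ≅ Z.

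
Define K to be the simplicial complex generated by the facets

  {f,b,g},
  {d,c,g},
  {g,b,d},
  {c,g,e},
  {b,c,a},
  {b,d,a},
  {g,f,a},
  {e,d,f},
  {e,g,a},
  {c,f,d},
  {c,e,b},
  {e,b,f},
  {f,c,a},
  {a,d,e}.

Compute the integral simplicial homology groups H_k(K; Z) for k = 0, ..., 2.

H_0 = Z,  H_1 = Z^2,  H_2 = Z.

K has 7 vertices, 21 edges, 14 triangles.
rank ∂_0 = 0, rank ∂_1 = 6 ⇒ b_0 = 7 − 0 − 6 = 1; all invariant factors of ∂_1 are 1 so no torsion. So H_0 ≅ Z.
rank ∂_1 = 6, rank ∂_2 = 13 ⇒ b_1 = 21 − 6 − 13 = 2; all invariant factors of ∂_2 are 1 so no torsion. So H_1 ≅ Z^2.
rank ∂_2 = 13, rank ∂_3 = 0 ⇒ b_2 = 14 − 13 − 0 = 1. So H_2 ≅ Z.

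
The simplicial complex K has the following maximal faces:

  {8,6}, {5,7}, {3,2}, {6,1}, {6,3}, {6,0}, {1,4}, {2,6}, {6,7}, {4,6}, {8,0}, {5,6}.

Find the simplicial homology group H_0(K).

H_0 ≅ Z.

We work with the vertex ordering 0 < 1 < 2 < 3 < 4 < 5 < 6 < 7 < 8. The simplices of K, each written with vertices in increasing order, are:

  0-simplices (9): [0], [1], [2], [3], [4], [5], [6], [7], [8]
  1-simplices (12): [0,6], [0,8], [1,4], [1,6], [2,3], [2,6], [3,6], [4,6], [5,6], [5,7], [6,7], [6,8]

Hence C_0 ≅ Z^9, C_1 ≅ Z^12.

The boundary map ∂_1: C_1 → C_0 maps an edge to its endpoints' difference, ∂[p,q] = q − p.
The 9×12 boundary matrix has rank 8 and Smith normal form diag(1,1,1,1,1,1,1,1).

From H_k ≅ ker(∂_k) / im(∂_{k+1}) we obtain:

  H_0: rank C_0 − rank ∂_1 = 9 − 8 = 1, and the invariant factors of ∂_1 are all 1, so H_0 = Z.

(K is a triangulation of a wedge of 4 circles.)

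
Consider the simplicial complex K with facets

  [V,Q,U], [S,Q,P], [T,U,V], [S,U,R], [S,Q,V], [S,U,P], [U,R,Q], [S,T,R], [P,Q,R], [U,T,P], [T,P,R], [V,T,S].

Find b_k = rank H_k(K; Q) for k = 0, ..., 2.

We work with the vertex ordering P < Q < R < S < T < U < V. The simplices of K, each written with vertices in increasing order, are:

  0-simplices (7): P, Q, R, S, T, U, V
  1-simplices (18): PQ, PR, PS, PT, PU, QR, QS, QU, QV, RS, RT, RU, ST, SU, SV, TU, TV, UV
  2-simplices (12): PQR, PQS, PRT, PSU, PTU, QRU, QSV, QUV, RST, RSU, STV, TUV

so the chain groups are C_0 ≅ Z^7, C_1 ≅ Z^18, C_2 ≅ Z^12.

∂_1: C_1 → C_0 maps an edge to its endpoints' difference, ∂[p,q] = q − p. For instance
  ∂TV = V − T.
The resulting 7×18 matrix has rank 6, and its Smith normal form has invariant factors (1,1,1,1,1,1).

Boundary ∂_2: C_2 → C_1 maps a triangle to the signed sum of its edges. For instance
  ∂RST = ST − RT + RS,
  ∂PSU = SU − PU + PS.
The 18×12 boundary matrix has rank 12 and Smith normal form diag(1,1,1,1,1,1,1,1,1,1,1,2).

Computing H_k = (kernel of ∂_k) / (image of ∂_{k+1}):

  H_0: rank C_0 − rank ∂_1 = 7 − 6 = 1, and the invariant factors of ∂_1 are all 1, so H_0 = Z.
  H_1: rank ker ∂_1 − rank ∂_2 = (18 − 6) − 12 = 0, and ∂_2 has invariant factor 2 > 1, so H_1 = Z/2.
  H_2: rank ker ∂_2 − rank ∂_3 = (12 − 12) − 0 = 0, and there is no ∂_3, so H_2 = 0.

As a check, the Euler characteristic is 7 − 18 + 12 = 1, which agrees with 1 − 0 + 0 = 1.

Hence the Betti numbers are b_0 = 1, b_1 = 0, b_2 = 0.

b_0 = 1, b_1 = 0, b_2 = 0.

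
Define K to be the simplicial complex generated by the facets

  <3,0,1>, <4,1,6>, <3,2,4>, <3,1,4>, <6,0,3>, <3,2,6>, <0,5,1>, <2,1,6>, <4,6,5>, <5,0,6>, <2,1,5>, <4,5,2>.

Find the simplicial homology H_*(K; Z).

H_0 = Z,  H_1 = Z/2,  H_2 = 0.

We work with the vertex ordering 0 < 1 < 2 < 3 < 4 < 5 < 6. The simplices of K, each written with vertices in increasing order, are:

  0-simplices (7): [0], [1], [2], [3], [4], [5], [6]
  1-simplices (18): [0,1], [0,3], [0,5], [0,6], [1,2], [1,3], [1,4], [1,5], [1,6], [2,3], [2,4], [2,5], [2,6], [3,4], [3,6], [4,5], [4,6], [5,6]
  2-simplices (12): [0,1,3], [0,1,5], [0,3,6], [0,5,6], [1,2,5], [1,2,6], [1,3,4], [1,4,6], [2,3,4], [2,3,6], [2,4,5], [4,5,6]

so the chain groups are C_0 ≅ Z^7, C_1 ≅ Z^18, C_2 ≅ Z^12.

The boundary map ∂_1: C_1 → C_0 sends each edge [p,q] (with p < q) to q − p. For instance
  ∂[2,5] = [5] − [2].
The 7×18 boundary matrix has rank 6 and Smith normal form diag(1,1,1,1,1,1).

The boundary map ∂_2: C_2 → C_1 maps a triangle to the signed sum of its edges. For instance
  ∂[1,3,4] = [3,4] − [1,4] + [1,3],
  ∂[0,3,6] = [3,6] − [0,6] + [0,3].
As a 18×12 matrix over Z this has rank 12, with invariant factors (1,1,1,1,1,1,1,1,1,1,1,2).

Reading off H_k = ker ∂_k / im ∂_{k+1}:

  H_0: rank C_0 − rank ∂_1 = 7 − 6 = 1, and the invariant factors of ∂_1 are all 1, so H_0 = Z.
  H_1: rank ker ∂_1 − rank ∂_2 = (18 − 6) − 12 = 0, and ∂_2 has invariant factor 2 > 1, so H_1 = Z/2.
  H_2: rank ker ∂_2 − rank ∂_3 = (12 − 12) − 0 = 0, and there is no ∂_3, so H_2 = 0.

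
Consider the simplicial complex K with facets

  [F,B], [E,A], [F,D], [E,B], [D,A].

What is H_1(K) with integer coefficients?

We work with the vertex ordering A < B < D < E < F. The simplices of K, each written with vertices in increasing order, are:

  0-simplices (5): A, B, D, E, F
  1-simplices (5): AD, AE, BE, BF, DF

Hence C_0 ≅ Z^5, C_1 ≅ Z^5.

The boundary map ∂_1: C_1 → C_0 maps an edge to its endpoints' difference, ∂[p,q] = q − p.
The resulting 5×5 matrix has rank 4, and its Smith normal form has invariant factors (1,1,1,1).

Now H_k = ker ∂_k / im ∂_{k+1}, so:

  H_1: rank ker ∂_1 − rank ∂_2 = (5 − 4) − 0 = 1, and there is no ∂_2, so H_1 = Z.

H_1 = Z.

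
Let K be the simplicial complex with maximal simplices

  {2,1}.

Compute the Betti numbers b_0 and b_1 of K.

K has 2 vertices, 1 edge.
rank ∂_0 = 0, rank ∂_1 = 1 ⇒ b_0 = 2 − 0 − 1 = 1; all invariant factors of ∂_1 are 1 so no torsion. So H_0 = Z.
rank ∂_1 = 1, rank ∂_2 = 0 ⇒ b_1 = 1 − 1 − 0 = 0. So H_1 = 0.

b_0 = 1, b_1 = 0.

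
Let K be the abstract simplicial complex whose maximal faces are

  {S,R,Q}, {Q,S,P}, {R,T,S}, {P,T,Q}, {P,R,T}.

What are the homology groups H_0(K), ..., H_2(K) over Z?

Order the vertices as P < Q < R < S < T. Listing each simplex with vertices in this order, K has dimension 2 with simplices:

  0-simplices (5): P, Q, R, S, T
  1-simplices (10): PQ, PR, PS, PT, QR, QS, QT, RS, RT, ST
  2-simplices (5): PQS, PQT, PRT, QRS, RST

Hence C_0 ≅ Z^5, C_1 ≅ Z^10, C_2 ≅ Z^5.

The boundary map ∂_1: C_1 → C_0 maps an edge to its endpoints' difference, ∂[p,q] = q − p.
The resulting 5×10 matrix has rank 4, and its Smith normal form has invariant factors (1,1,1,1).

∂_2: C_2 → C_1 maps a triangle to the signed sum of its edges. For instance
  ∂PQS = QS − PS + PQ,
  ∂PQT = QT − PT + PQ.
This gives a 10×5 integer matrix of rank 5; reducing to Smith normal form yields diagonal entries (1,1,1,1,1).

Reading off H_k = ker ∂_k / im ∂_{k+1}:

  H_0: rank C_0 − rank ∂_1 = 5 − 4 = 1, and the invariant factors of ∂_1 are all 1, so H_0 ≅ Z.
  H_1: rank ker ∂_1 − rank ∂_2 = (10 − 4) − 5 = 1, and the invariant factors of ∂_2 are all 1, so H_1 ≅ Z.
  H_2: rank ker ∂_2 − rank ∂_3 = (5 − 5) − 0 = 0, and there is no ∂_3, so H_2 ≅ 0.

(K is a triangulation of the Möbius band.)

H_0 ≅ Z,  H_1 ≅ Z,  H_2 = 0.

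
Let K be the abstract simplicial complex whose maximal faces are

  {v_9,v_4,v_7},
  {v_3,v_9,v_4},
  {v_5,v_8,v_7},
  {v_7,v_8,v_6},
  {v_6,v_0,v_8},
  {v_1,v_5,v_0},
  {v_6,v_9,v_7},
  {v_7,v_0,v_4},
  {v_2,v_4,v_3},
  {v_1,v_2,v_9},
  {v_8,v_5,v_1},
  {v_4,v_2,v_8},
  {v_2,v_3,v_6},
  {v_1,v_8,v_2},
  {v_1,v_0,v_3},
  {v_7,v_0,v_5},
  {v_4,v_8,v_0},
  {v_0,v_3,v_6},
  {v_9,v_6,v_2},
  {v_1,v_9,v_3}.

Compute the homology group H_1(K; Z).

H_1 ≅ Z ⊕ Z/2.

Take the total order v_0 < v_1 < v_2 < v_3 < v_4 < v_5 < v_6 < v_7 < v_8 < v_9 on the vertex set. Then K (dimension 2) consists of the simplices:

  0-simplices (10): [v_0], [v_1], [v_2], [v_3], [v_4], [v_5], [v_6], [v_7], [v_8], [v_9]
  1-simplices (30): (30 of them)
  2-simplices (20): (20 of them)

so the chain groups are C_0 ≅ Z^10, C_1 ≅ Z^30, C_2 ≅ Z^20.

∂_1: C_1 → C_0 sends each edge [p,q] (with p < q) to q − p. For instance
  ∂[v_2,v_9] = [v_9] − [v_2].
The 10×30 boundary matrix has rank 9 and Smith normal form diag(1,1,1,1,1,1,1,1,1).

The boundary map ∂_2: C_2 → C_1 sends each 2-simplex [p,q,r] to [q,r] − [p,r] + [p,q]. For instance
  ∂[v_6,v_7,v_8] = [v_7,v_8] − [v_6,v_8] + [v_6,v_7],
  ∂[v_2,v_6,v_9] = [v_6,v_9] − [v_2,v_9] + [v_2,v_6].
The 30×20 boundary matrix has rank 20 and Smith normal form diag(1,1,1,1,1,1,1,1,1,1,1,1,1,1,1,1,1,1,1,2).

From H_k ≅ ker(∂_k) / im(∂_{k+1}) we obtain:

  H_1: rank ker ∂_1 − rank ∂_2 = (30 − 9) − 20 = 1, and ∂_2 has invariant factor 2 > 1, so H_1 = Z ⊕ Z/2.

(K is a triangulation of the Klein bottle.)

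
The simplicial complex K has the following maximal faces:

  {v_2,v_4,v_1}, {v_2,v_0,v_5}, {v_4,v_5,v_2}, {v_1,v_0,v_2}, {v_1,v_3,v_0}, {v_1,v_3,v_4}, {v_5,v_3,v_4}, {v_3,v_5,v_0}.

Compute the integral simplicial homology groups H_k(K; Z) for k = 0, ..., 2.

Order the vertices as v_0 < v_1 < v_2 < v_3 < v_4 < v_5. Listing each simplex with vertices in this order, K has dimension 2 with simplices:

  0-simplices (6): [v_0], [v_1], [v_2], [v_3], [v_4], [v_5]
  1-simplices (12): [v_0,v_1], [v_0,v_2], [v_0,v_3], [v_0,v_5], [v_1,v_2], [v_1,v_3], [v_1,v_4], [v_2,v_4], [v_2,v_5], [v_3,v_4], [v_3,v_5], [v_4,v_5]
  2-simplices (8): [v_0,v_1,v_2], [v_0,v_1,v_3], [v_0,v_2,v_5], [v_0,v_3,v_5], [v_1,v_2,v_4], [v_1,v_3,v_4], [v_2,v_4,v_5], [v_3,v_4,v_5]

so the chain groups are C_0 ≅ Z^6, C_1 ≅ Z^12, C_2 ≅ Z^8.

The boundary map ∂_1: C_1 → C_0 is given by ∂[p,q] = [q] − [p]. For instance
  ∂[v_3,v_4] = [v_4] − [v_3].
The resulting 6×12 matrix has rank 5, and its Smith normal form has invariant factors (1,1,1,1,1).

The boundary map ∂_2: C_2 → C_1 acts by ∂[p,q,r] = [q,r] − [p,r] + [p,q]. For instance
  ∂[v_0,v_1,v_3] = [v_1,v_3] − [v_0,v_3] + [v_0,v_1],
  ∂[v_3,v_4,v_5] = [v_4,v_5] − [v_3,v_5] + [v_3,v_4].
This gives a 12×8 integer matrix of rank 7; reducing to Smith normal form yields diagonal entries (1,1,1,1,1,1,1).

From H_k ≅ ker(∂_k) / im(∂_{k+1}) we obtain:

  H_0: rank C_0 − rank ∂_1 = 6 − 5 = 1, and the invariant factors of ∂_1 are all 1, so H_0 = Z.
  H_1: rank ker ∂_1 − rank ∂_2 = (12 − 5) − 7 = 0, and the invariant factors of ∂_2 are all 1, so H_1 = 0.
  H_2: rank ker ∂_2 − rank ∂_3 = (8 − 7) − 0 = 1, and there is no ∂_3, so H_2 = Z.

As a check, the Euler characteristic is 6 − 12 + 8 = 2, which agrees with 1 − 0 + 1 = 2.
(K is a triangulation of the 2-sphere S^2.)

H_0 = Z,  H_1 = 0,  H_2 = Z.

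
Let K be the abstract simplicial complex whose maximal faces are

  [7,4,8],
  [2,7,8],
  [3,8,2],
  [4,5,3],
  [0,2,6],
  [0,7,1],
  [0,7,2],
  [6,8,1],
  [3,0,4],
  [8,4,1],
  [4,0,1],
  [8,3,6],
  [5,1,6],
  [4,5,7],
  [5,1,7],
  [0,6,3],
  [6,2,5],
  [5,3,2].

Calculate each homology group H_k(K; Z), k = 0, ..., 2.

H_0 = Z,  H_1 = Z ⊕ Z/2Z,  H_2 = 0.

Order the vertices as 0 < 1 < 2 < 3 < 4 < 5 < 6 < 7 < 8. Listing each simplex with vertices in this order, K has dimension 2 with simplices:

  0-simplices (9): [0], [1], [2], [3], [4], [5], [6], [7], [8]
  1-simplices (27): (27 of them)
  2-simplices (18): [0,1,4], [0,1,7], [0,2,6], [0,2,7], [0,3,4], [0,3,6], [1,4,8], [1,5,6], [1,5,7], [1,6,8], [2,3,5], [2,3,8], [2,5,6], [2,7,8], [3,4,5], [3,6,8], [4,5,7], [4,7,8]

giving chain groups C_0 ≅ Z^9, C_1 ≅ Z^27, C_2 ≅ Z^18.

∂_1: C_1 → C_0 maps an edge to its endpoints' difference, ∂[p,q] = q − p. For instance
  ∂[3,5] = [5] − [3].
The 9×27 boundary matrix has rank 8 and Smith normal form diag(1,1,1,1,1,1,1,1).

Boundary ∂_2: C_2 → C_1 acts by ∂[p,q,r] = [q,r] − [p,r] + [p,q]. For instance
  ∂[4,5,7] = [5,7] − [4,7] + [4,5],
  ∂[0,2,7] = [2,7] − [0,7] + [0,2].
As a 27×18 matrix over Z this has rank 18, with invariant factors (1,1,1,1,1,1,1,1,1,1,1,1,1,1,1,1,1,2).

Now H_k = ker ∂_k / im ∂_{k+1}, so:

  H_0: rank C_0 − rank ∂_1 = 9 − 8 = 1, and the invariant factors of ∂_1 are all 1, so H_0 = Z.
  H_1: rank ker ∂_1 − rank ∂_2 = (27 − 8) − 18 = 1, and ∂_2 has invariant factor 2 > 1, so H_1 = Z ⊕ Z/2Z.
  H_2: rank ker ∂_2 − rank ∂_3 = (18 − 18) − 0 = 0, and there is no ∂_3, so H_2 = 0.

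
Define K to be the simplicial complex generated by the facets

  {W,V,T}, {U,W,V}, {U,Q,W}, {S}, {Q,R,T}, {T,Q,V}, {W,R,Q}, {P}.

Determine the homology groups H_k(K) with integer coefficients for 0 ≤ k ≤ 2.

H_0 = Z^3,  H_1 = Z,  H_2 = 0.

K has 8 vertices, 12 edges, 6 triangles.
rank ∂_0 = 0, rank ∂_1 = 5 ⇒ b_0 = 8 − 0 − 5 = 3; all invariant factors of ∂_1 are 1 so no torsion. So H_0 ≅ Z^3.
rank ∂_1 = 5, rank ∂_2 = 6 ⇒ b_1 = 12 − 5 − 6 = 1; all invariant factors of ∂_2 are 1 so no torsion. So H_1 ≅ Z.
rank ∂_2 = 6, rank ∂_3 = 0 ⇒ b_2 = 6 − 6 − 0 = 0. So H_2 ≅ 0.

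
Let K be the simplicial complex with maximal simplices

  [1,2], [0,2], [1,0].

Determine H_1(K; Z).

H_1 = Z.

Take the total order 0 < 1 < 2 on the vertex set. Then K (dimension 1) consists of the simplices:

  0-simplices (3): [0], [1], [2]
  1-simplices (3): [0,1], [0,2], [1,2]

Hence C_0 ≅ Z^3, C_1 ≅ Z^3.

Boundary ∂_1: C_1 → C_0 maps an edge to its endpoints' difference, ∂[p,q] = q − p.
This gives a 3×3 integer matrix of rank 2; reducing to Smith normal form yields diagonal entries (1,1).

Computing H_k = (kernel of ∂_k) / (image of ∂_{k+1}):

  H_1: rank ker ∂_1 − rank ∂_2 = (3 − 2) − 0 = 1, and there is no ∂_2, so H_1 = Z.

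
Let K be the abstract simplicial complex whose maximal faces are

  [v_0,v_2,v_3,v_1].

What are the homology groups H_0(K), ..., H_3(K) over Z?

H_0 ≅ Z,  H_1 = 0,  H_2 = 0,  H_3 = 0.

Order the vertices as v_0 < v_1 < v_2 < v_3. Listing each simplex with vertices in this order, K has dimension 3 with simplices:

  0-simplices (4): [v_0], [v_1], [v_2], [v_3]
  1-simplices (6): [v_0,v_1], [v_0,v_2], [v_0,v_3], [v_1,v_2], [v_1,v_3], [v_2,v_3]
  2-simplices (4): [v_0,v_1,v_2], [v_0,v_1,v_3], [v_0,v_2,v_3], [v_1,v_2,v_3]
  3-simplices (1): [v_0,v_1,v_2,v_3]

giving chain groups C_0 ≅ Z^4, C_1 ≅ Z^6, C_2 ≅ Z^4, C_3 ≅ Z^1.

∂_1: C_1 → C_0 sends each edge [p,q] (with p < q) to q − p. For instance
  ∂[v_1,v_3] = [v_3] − [v_1].
This gives a 4×6 integer matrix of rank 3; reducing to Smith normal form yields diagonal entries (1,1,1).

The boundary map ∂_2: C_2 → C_1 acts by ∂[p,q,r] = [q,r] − [p,r] + [p,q]. For instance
  ∂[v_1,v_2,v_3] = [v_2,v_3] − [v_1,v_3] + [v_1,v_2],
  ∂[v_0,v_1,v_3] = [v_1,v_3] − [v_0,v_3] + [v_0,v_1].
The resulting 6×4 matrix has rank 3, and its Smith normal form has invariant factors (1,1,1).

The boundary map ∂_3: C_3 → C_2 sends each 3-simplex σ to the alternating sum Σ_i (−1)^i (σ with its i-th vertex removed). For instance
  ∂[v_0,v_1,v_2,v_3] = [v_1,v_2,v_3] − [v_0,v_2,v_3] + [v_0,v_1,v_3] − [v_0,v_1,v_2].
This gives a 4×1 integer matrix of rank 1; reducing to Smith normal form yields diagonal entries (1).

Reading off H_k = ker ∂_k / im ∂_{k+1}:

  H_0: rank C_0 − rank ∂_1 = 4 − 3 = 1, and the invariant factors of ∂_1 are all 1, so H_0 = Z.
  H_1: rank ker ∂_1 − rank ∂_2 = (6 − 3) − 3 = 0, and the invariant factors of ∂_2 are all 1, so H_1 = 0.
  H_2: rank ker ∂_2 − rank ∂_3 = (4 − 3) − 1 = 0, and the invariant factors of ∂_3 are all 1, so H_2 = 0.
  H_3: rank ker ∂_3 − rank ∂_4 = (1 − 1) − 0 = 0, and there is no ∂_4, so H_3 = 0.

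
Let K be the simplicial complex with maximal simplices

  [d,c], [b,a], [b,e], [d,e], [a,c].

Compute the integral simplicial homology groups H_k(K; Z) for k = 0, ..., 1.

We work with the vertex ordering a < b < c < d < e. The simplices of K, each written with vertices in increasing order, are:

  0-simplices (5): a, b, c, d, e
  1-simplices (5): ab, ac, be, cd, de

giving chain groups C_0 ≅ Z^5, C_1 ≅ Z^5.

Boundary ∂_1: C_1 → C_0 maps an edge to its endpoints' difference, ∂[p,q] = q − p. For instance
  ∂ac = c − a.
The resulting 5×5 matrix has rank 4, and its Smith normal form has invariant factors (1,1,1,1).

Computing H_k = (kernel of ∂_k) / (image of ∂_{k+1}):

  H_0: rank C_0 − rank ∂_1 = 5 − 4 = 1, and the invariant factors of ∂_1 are all 1, so H_0 = Z.
  H_1: rank ker ∂_1 − rank ∂_2 = (5 − 4) − 0 = 1, and there is no ∂_2, so H_1 = Z.

H_0 = Z,  H_1 = Z.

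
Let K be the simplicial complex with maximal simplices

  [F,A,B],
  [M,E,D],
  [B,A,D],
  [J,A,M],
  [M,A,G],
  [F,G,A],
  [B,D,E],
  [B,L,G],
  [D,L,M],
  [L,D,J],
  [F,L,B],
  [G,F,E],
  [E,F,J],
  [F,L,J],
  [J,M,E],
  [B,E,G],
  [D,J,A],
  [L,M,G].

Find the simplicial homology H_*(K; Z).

Fix the vertex order A < B < D < E < F < G < J < L < M and write every simplex with vertices in increasing order. Then dim K = 2 and the simplices of K are:

  0-simplices (9): A, B, D, E, F, G, J, L, M
  1-simplices (27): AB, AD, AF, AG, AJ, AM, BD, BE, BF, BG, BL, DE, DJ, DL, DM, EF, EG, EJ, EM, FG, FJ, FL, GL, GM, JL, JM, LM
  2-simplices (18): ABD, ABF, ADJ, AFG, AGM, AJM, BDE, BEG, BFL, BGL, DEM, DJL, DLM, EFG, EFJ, EJM, FJL, GLM

giving chain groups C_0 ≅ Z^9, C_1 ≅ Z^27, C_2 ≅ Z^18.

The boundary map ∂_1: C_1 → C_0 is given by ∂[p,q] = [q] − [p]. For instance
  ∂AB = B − A.
As a 9×27 matrix over Z this has rank 8, with invariant factors (1,1,1,1,1,1,1,1).

∂_2: C_2 → C_1 acts by ∂[p,q,r] = [q,r] − [p,r] + [p,q]. For instance
  ∂EJM = JM − EM + EJ,
  ∂AFG = FG − AG + AF.
As a 27×18 matrix over Z this has rank 18, with invariant factors (1,1,1,1,1,1,1,1,1,1,1,1,1,1,1,1,1,2).

From H_k ≅ ker(∂_k) / im(∂_{k+1}) we obtain:

  H_0: rank C_0 − rank ∂_1 = 9 − 8 = 1, and the invariant factors of ∂_1 are all 1, so H_0 = Z.
  H_1: rank ker ∂_1 − rank ∂_2 = (27 − 8) − 18 = 1, and ∂_2 has invariant factor 2 > 1, so H_1 = Z ⊕ Z/2.
  H_2: rank ker ∂_2 − rank ∂_3 = (18 − 18) − 0 = 0, and there is no ∂_3, so H_2 = 0.

H_0 ≅ Z,  H_1 ≅ Z ⊕ Z/2,  H_2 = 0.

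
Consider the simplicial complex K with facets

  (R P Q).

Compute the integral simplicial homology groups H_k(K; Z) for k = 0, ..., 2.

K has 3 vertices, 3 edges, 1 triangle.
rank ∂_0 = 0, rank ∂_1 = 2 ⇒ b_0 = 3 − 0 − 2 = 1; all invariant factors of ∂_1 are 1 so no torsion. So H_0 ≅ Z.
rank ∂_1 = 2, rank ∂_2 = 1 ⇒ b_1 = 3 − 2 − 1 = 0; all invariant factors of ∂_2 are 1 so no torsion. So H_1 ≅ 0.
rank ∂_2 = 1, rank ∂_3 = 0 ⇒ b_2 = 1 − 1 − 0 = 0. So H_2 ≅ 0.

H_0 = Z,  H_1 = 0,  H_2 = 0.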